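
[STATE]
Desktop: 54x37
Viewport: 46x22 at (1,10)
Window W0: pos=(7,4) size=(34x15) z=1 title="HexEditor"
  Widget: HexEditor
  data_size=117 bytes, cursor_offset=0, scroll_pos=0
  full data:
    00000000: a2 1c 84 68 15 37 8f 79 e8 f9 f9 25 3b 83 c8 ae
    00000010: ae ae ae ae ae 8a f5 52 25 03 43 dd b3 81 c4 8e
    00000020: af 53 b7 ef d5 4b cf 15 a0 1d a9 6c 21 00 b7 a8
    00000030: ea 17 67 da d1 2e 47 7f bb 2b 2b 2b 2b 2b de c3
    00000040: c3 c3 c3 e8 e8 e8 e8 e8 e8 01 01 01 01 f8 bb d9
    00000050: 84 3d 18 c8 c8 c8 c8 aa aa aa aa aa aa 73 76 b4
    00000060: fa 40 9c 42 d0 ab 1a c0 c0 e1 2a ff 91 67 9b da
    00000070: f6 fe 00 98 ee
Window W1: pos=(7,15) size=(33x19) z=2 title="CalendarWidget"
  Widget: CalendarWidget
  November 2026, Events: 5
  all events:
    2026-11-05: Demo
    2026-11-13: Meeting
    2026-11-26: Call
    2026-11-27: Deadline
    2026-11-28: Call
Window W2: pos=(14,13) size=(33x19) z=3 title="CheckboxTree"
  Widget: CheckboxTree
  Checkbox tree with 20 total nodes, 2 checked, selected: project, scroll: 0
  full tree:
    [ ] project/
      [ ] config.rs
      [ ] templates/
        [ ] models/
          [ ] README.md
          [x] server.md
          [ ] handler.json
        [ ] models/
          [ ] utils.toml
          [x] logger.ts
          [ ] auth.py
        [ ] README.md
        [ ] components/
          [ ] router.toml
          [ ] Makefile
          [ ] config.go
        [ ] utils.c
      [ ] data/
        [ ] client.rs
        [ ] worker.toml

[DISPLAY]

      ┃00000030  ea 17 67 da d1 2e 47 7┃      
      ┃00000040  c3 c3 c3 e8 e8 e8 e8 e┃      
      ┃00000050  84 3d 18 c8 c8 c8 c8 a┃      
      ┃000000┏━━━━━━━━━━━━━━━━━━━━━━━━━━━━━━━┓
      ┃000000┃ CheckboxTree                  ┃
      ┏━━━━━━┠───────────────────────────────┨
      ┃ Calen┃>[-] project/                  ┃
      ┠──────┃   [ ] config.rs               ┃
      ┃      ┃   [-] templates/              ┃
      ┃Mo Tu ┃     [-] models/               ┃
      ┃      ┃       [ ] README.md           ┃
      ┃ 2  3 ┃       [x] server.md           ┃
      ┃ 9 10 ┃       [ ] handler.json        ┃
      ┃16 17 ┃     [-] models/               ┃
      ┃23 24 ┃       [ ] utils.toml          ┃
      ┃30    ┃       [x] logger.ts           ┃
      ┃      ┃       [ ] auth.py             ┃
      ┃      ┃     [ ] README.md             ┃
      ┃      ┃     [ ] components/           ┃
      ┃      ┃       [ ] router.toml         ┃
      ┃      ┃       [ ] Makefile            ┃
      ┃      ┗━━━━━━━━━━━━━━━━━━━━━━━━━━━━━━━┛


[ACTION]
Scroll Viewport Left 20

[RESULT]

       ┃00000030  ea 17 67 da d1 2e 47 7┃     
       ┃00000040  c3 c3 c3 e8 e8 e8 e8 e┃     
       ┃00000050  84 3d 18 c8 c8 c8 c8 a┃     
       ┃000000┏━━━━━━━━━━━━━━━━━━━━━━━━━━━━━━━
       ┃000000┃ CheckboxTree                  
       ┏━━━━━━┠───────────────────────────────
       ┃ Calen┃>[-] project/                  
       ┠──────┃   [ ] config.rs               
       ┃      ┃   [-] templates/              
       ┃Mo Tu ┃     [-] models/               
       ┃      ┃       [ ] README.md           
       ┃ 2  3 ┃       [x] server.md           
       ┃ 9 10 ┃       [ ] handler.json        
       ┃16 17 ┃     [-] models/               
       ┃23 24 ┃       [ ] utils.toml          
       ┃30    ┃       [x] logger.ts           
       ┃      ┃       [ ] auth.py             
       ┃      ┃     [ ] README.md             
       ┃      ┃     [ ] components/           
       ┃      ┃       [ ] router.toml         
       ┃      ┃       [ ] Makefile            
       ┃      ┗━━━━━━━━━━━━━━━━━━━━━━━━━━━━━━━


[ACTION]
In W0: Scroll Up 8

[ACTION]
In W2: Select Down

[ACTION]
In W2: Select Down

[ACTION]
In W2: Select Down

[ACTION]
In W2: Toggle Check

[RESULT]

       ┃00000030  ea 17 67 da d1 2e 47 7┃     
       ┃00000040  c3 c3 c3 e8 e8 e8 e8 e┃     
       ┃00000050  84 3d 18 c8 c8 c8 c8 a┃     
       ┃000000┏━━━━━━━━━━━━━━━━━━━━━━━━━━━━━━━
       ┃000000┃ CheckboxTree                  
       ┏━━━━━━┠───────────────────────────────
       ┃ Calen┃ [-] project/                  
       ┠──────┃   [ ] config.rs               
       ┃      ┃   [-] templates/              
       ┃Mo Tu ┃>    [x] models/               
       ┃      ┃       [x] README.md           
       ┃ 2  3 ┃       [x] server.md           
       ┃ 9 10 ┃       [x] handler.json        
       ┃16 17 ┃     [-] models/               
       ┃23 24 ┃       [ ] utils.toml          
       ┃30    ┃       [x] logger.ts           
       ┃      ┃       [ ] auth.py             
       ┃      ┃     [ ] README.md             
       ┃      ┃     [ ] components/           
       ┃      ┃       [ ] router.toml         
       ┃      ┃       [ ] Makefile            
       ┃      ┗━━━━━━━━━━━━━━━━━━━━━━━━━━━━━━━


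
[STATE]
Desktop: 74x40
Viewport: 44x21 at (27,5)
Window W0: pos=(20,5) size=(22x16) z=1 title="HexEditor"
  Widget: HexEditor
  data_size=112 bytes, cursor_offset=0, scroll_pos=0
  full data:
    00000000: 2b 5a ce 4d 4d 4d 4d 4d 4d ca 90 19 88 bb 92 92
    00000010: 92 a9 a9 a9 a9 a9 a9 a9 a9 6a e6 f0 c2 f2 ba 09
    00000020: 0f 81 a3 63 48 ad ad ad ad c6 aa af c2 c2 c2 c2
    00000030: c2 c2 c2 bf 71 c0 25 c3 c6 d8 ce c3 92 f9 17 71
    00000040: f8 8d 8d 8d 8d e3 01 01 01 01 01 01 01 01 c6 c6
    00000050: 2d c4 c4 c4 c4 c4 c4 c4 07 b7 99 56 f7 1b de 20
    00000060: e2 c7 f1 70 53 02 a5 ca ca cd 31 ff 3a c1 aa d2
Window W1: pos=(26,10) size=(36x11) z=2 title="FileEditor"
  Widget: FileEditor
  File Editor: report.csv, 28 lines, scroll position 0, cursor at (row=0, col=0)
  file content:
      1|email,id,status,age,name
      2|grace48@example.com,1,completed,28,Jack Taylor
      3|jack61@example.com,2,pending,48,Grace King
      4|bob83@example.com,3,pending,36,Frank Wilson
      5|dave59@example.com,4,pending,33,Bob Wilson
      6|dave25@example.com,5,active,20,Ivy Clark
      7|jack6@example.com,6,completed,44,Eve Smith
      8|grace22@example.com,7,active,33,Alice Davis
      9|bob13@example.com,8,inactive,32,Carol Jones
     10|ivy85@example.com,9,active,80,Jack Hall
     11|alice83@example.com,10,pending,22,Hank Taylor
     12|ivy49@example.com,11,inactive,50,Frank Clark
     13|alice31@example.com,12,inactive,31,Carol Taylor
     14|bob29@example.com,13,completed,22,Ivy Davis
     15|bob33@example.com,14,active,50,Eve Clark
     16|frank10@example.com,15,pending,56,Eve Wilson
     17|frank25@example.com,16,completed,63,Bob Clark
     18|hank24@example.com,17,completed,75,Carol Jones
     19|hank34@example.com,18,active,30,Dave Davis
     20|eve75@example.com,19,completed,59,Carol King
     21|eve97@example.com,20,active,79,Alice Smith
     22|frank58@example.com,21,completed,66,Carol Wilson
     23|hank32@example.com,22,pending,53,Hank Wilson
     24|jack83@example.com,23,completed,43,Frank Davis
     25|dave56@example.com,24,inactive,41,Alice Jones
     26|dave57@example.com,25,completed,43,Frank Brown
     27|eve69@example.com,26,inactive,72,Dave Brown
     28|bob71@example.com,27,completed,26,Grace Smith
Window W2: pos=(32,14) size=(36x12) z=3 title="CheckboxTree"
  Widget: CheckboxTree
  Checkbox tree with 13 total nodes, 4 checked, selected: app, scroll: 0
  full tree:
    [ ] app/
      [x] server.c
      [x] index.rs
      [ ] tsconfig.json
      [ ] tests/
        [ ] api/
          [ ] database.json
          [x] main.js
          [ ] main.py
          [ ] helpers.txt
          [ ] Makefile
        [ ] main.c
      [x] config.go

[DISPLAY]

━━━━━━━━━━━━━━┓                             
itor          ┃                             
──────────────┨                             
00  2B 5a ce 4┃                             
10  92 a9 a9 a┃                             
━━━━━━━━━━━━━━━━━━━━━━━━━━━━━━━━━━┓         
 FileEditor                       ┃         
──────────────────────────────────┨         
█mail,id,status,age,name         ▲┃         
grace┏━━━━━━━━━━━━━━━━━━━━━━━━━━━━━━━━━━┓   
jack6┃ CheckboxTree                     ┃   
bob83┠──────────────────────────────────┨   
dave5┃>[-] app/                         ┃   
dave2┃   [x] server.c                   ┃   
jack6┃   [x] index.rs                   ┃   
━━━━━┃   [ ] tsconfig.json              ┃   
     ┃   [-] tests/                     ┃   
     ┃     [-] api/                     ┃   
     ┃       [ ] database.json          ┃   
     ┃       [x] main.js                ┃   
     ┗━━━━━━━━━━━━━━━━━━━━━━━━━━━━━━━━━━┛   


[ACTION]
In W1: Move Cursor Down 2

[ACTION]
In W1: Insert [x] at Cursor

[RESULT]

━━━━━━━━━━━━━━┓                             
itor          ┃                             
──────────────┨                             
00  2B 5a ce 4┃                             
10  92 a9 a9 a┃                             
━━━━━━━━━━━━━━━━━━━━━━━━━━━━━━━━━━┓         
 FileEditor                       ┃         
──────────────────────────────────┨         
email,id,status,age,name         ▲┃         
grace┏━━━━━━━━━━━━━━━━━━━━━━━━━━━━━━━━━━┓   
x█ack┃ CheckboxTree                     ┃   
bob83┠──────────────────────────────────┨   
dave5┃>[-] app/                         ┃   
dave2┃   [x] server.c                   ┃   
jack6┃   [x] index.rs                   ┃   
━━━━━┃   [ ] tsconfig.json              ┃   
     ┃   [-] tests/                     ┃   
     ┃     [-] api/                     ┃   
     ┃       [ ] database.json          ┃   
     ┃       [x] main.js                ┃   
     ┗━━━━━━━━━━━━━━━━━━━━━━━━━━━━━━━━━━┛   


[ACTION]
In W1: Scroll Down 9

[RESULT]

━━━━━━━━━━━━━━┓                             
itor          ┃                             
──────────────┨                             
00  2B 5a ce 4┃                             
10  92 a9 a9 a┃                             
━━━━━━━━━━━━━━━━━━━━━━━━━━━━━━━━━━┓         
 FileEditor                       ┃         
──────────────────────────────────┨         
ivy85@example.com,9,active,80,Jac▲┃         
alice┏━━━━━━━━━━━━━━━━━━━━━━━━━━━━━━━━━━┓   
ivy49┃ CheckboxTree                     ┃   
alice┠──────────────────────────────────┨   
bob29┃>[-] app/                         ┃   
bob33┃   [x] server.c                   ┃   
frank┃   [x] index.rs                   ┃   
━━━━━┃   [ ] tsconfig.json              ┃   
     ┃   [-] tests/                     ┃   
     ┃     [-] api/                     ┃   
     ┃       [ ] database.json          ┃   
     ┃       [x] main.js                ┃   
     ┗━━━━━━━━━━━━━━━━━━━━━━━━━━━━━━━━━━┛   


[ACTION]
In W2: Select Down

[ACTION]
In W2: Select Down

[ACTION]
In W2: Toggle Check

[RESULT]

━━━━━━━━━━━━━━┓                             
itor          ┃                             
──────────────┨                             
00  2B 5a ce 4┃                             
10  92 a9 a9 a┃                             
━━━━━━━━━━━━━━━━━━━━━━━━━━━━━━━━━━┓         
 FileEditor                       ┃         
──────────────────────────────────┨         
ivy85@example.com,9,active,80,Jac▲┃         
alice┏━━━━━━━━━━━━━━━━━━━━━━━━━━━━━━━━━━┓   
ivy49┃ CheckboxTree                     ┃   
alice┠──────────────────────────────────┨   
bob29┃ [-] app/                         ┃   
bob33┃   [x] server.c                   ┃   
frank┃>  [ ] index.rs                   ┃   
━━━━━┃   [ ] tsconfig.json              ┃   
     ┃   [-] tests/                     ┃   
     ┃     [-] api/                     ┃   
     ┃       [ ] database.json          ┃   
     ┃       [x] main.js                ┃   
     ┗━━━━━━━━━━━━━━━━━━━━━━━━━━━━━━━━━━┛   


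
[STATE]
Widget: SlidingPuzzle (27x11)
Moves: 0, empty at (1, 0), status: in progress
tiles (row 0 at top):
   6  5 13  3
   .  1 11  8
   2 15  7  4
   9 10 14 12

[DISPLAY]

┌────┬────┬────┬────┐      
│  6 │  5 │ 13 │  3 │      
├────┼────┼────┼────┤      
│    │  1 │ 11 │  8 │      
├────┼────┼────┼────┤      
│  2 │ 15 │  7 │  4 │      
├────┼────┼────┼────┤      
│  9 │ 10 │ 14 │ 12 │      
└────┴────┴────┴────┘      
Moves: 0                   
                           


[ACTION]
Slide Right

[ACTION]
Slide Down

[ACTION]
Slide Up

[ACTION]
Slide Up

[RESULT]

┌────┬────┬────┬────┐      
│  6 │  5 │ 13 │  3 │      
├────┼────┼────┼────┤      
│  2 │  1 │ 11 │  8 │      
├────┼────┼────┼────┤      
│    │ 15 │  7 │  4 │      
├────┼────┼────┼────┤      
│  9 │ 10 │ 14 │ 12 │      
└────┴────┴────┴────┘      
Moves: 3                   
                           


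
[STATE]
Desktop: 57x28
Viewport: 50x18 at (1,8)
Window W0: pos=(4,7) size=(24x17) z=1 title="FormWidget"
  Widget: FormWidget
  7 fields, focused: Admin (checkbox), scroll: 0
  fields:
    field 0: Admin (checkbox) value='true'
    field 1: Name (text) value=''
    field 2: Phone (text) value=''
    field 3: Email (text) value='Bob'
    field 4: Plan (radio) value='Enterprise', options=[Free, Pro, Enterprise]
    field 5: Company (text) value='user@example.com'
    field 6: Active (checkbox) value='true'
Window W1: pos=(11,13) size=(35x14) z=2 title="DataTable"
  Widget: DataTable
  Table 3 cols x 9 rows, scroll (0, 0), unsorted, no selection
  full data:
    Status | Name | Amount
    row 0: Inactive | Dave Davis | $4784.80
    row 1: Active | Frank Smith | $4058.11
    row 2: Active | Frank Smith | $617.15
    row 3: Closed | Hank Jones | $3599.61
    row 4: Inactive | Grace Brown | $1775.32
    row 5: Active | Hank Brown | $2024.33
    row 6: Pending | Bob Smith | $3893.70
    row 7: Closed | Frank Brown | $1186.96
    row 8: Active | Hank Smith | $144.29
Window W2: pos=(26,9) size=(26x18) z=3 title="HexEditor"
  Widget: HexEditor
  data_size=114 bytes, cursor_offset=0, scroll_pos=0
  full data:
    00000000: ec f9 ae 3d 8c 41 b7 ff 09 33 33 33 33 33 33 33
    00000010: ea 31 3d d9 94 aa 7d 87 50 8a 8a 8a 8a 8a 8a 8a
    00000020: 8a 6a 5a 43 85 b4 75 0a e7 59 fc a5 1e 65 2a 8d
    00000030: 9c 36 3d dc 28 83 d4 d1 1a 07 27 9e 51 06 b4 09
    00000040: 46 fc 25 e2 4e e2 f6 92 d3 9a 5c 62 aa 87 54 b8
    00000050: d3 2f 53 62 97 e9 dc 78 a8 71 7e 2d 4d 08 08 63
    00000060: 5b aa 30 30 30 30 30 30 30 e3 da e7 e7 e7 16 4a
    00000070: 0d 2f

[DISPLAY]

   ┃ FormWidget           ┃                       
   ┠─────────────────────┏━━━━━━━━━━━━━━━━━━━━━━━━
   ┃> Admin:      [x]    ┃ HexEditor              
   ┃  Name:       [      ┠────────────────────────
   ┃  Phone:      [      ┃00000000  EC f9 ae 3d 8c
   ┃  Emai┏━━━━━━━━━━━━━━┃00000010  ea 31 3d d9 94
   ┃  Plan┃ DataTable    ┃00000020  8a 6a 5a 43 85
   ┃  Comp┠──────────────┃00000030  9c 36 3d dc 28
   ┃  Acti┃Status  │Name ┃00000040  46 fc 25 e2 4e
   ┃      ┃────────┼─────┃00000050  d3 2f 53 62 97
   ┃      ┃Inactive│Dave ┃00000060  5b aa 30 30 30
   ┃      ┃Active  │Frank┃00000070  0d 2f         
   ┃      ┃Active  │Frank┃                        
   ┃      ┃Closed  │Hank ┃                        
   ┃      ┃Inactive│Grace┃                        
   ┗━━━━━━┃Active  │Hank ┃                        
          ┃Pending │Bob S┃                        
          ┃Closed  │Frank┃                        


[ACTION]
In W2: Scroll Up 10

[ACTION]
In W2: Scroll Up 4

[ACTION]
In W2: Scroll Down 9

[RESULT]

   ┃ FormWidget           ┃                       
   ┠─────────────────────┏━━━━━━━━━━━━━━━━━━━━━━━━
   ┃> Admin:      [x]    ┃ HexEditor              
   ┃  Name:       [      ┠────────────────────────
   ┃  Phone:      [      ┃00000070  0d 2f         
   ┃  Emai┏━━━━━━━━━━━━━━┃                        
   ┃  Plan┃ DataTable    ┃                        
   ┃  Comp┠──────────────┃                        
   ┃  Acti┃Status  │Name ┃                        
   ┃      ┃────────┼─────┃                        
   ┃      ┃Inactive│Dave ┃                        
   ┃      ┃Active  │Frank┃                        
   ┃      ┃Active  │Frank┃                        
   ┃      ┃Closed  │Hank ┃                        
   ┃      ┃Inactive│Grace┃                        
   ┗━━━━━━┃Active  │Hank ┃                        
          ┃Pending │Bob S┃                        
          ┃Closed  │Frank┃                        


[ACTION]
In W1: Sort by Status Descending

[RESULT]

   ┃ FormWidget           ┃                       
   ┠─────────────────────┏━━━━━━━━━━━━━━━━━━━━━━━━
   ┃> Admin:      [x]    ┃ HexEditor              
   ┃  Name:       [      ┠────────────────────────
   ┃  Phone:      [      ┃00000070  0d 2f         
   ┃  Emai┏━━━━━━━━━━━━━━┃                        
   ┃  Plan┃ DataTable    ┃                        
   ┃  Comp┠──────────────┃                        
   ┃  Acti┃Status ▼│Name ┃                        
   ┃      ┃────────┼─────┃                        
   ┃      ┃Pending │Bob S┃                        
   ┃      ┃Inactive│Dave ┃                        
   ┃      ┃Inactive│Grace┃                        
   ┃      ┃Closed  │Hank ┃                        
   ┃      ┃Closed  │Frank┃                        
   ┗━━━━━━┃Active  │Frank┃                        
          ┃Active  │Frank┃                        
          ┃Active  │Hank ┃                        


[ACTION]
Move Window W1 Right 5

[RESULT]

   ┃ FormWidget           ┃                       
   ┠─────────────────────┏━━━━━━━━━━━━━━━━━━━━━━━━
   ┃> Admin:      [x]    ┃ HexEditor              
   ┃  Name:       [      ┠────────────────────────
   ┃  Phone:      [      ┃00000070  0d 2f         
   ┃  Email:   ┏━━━━━━━━━┃                        
   ┃  Plan:    ┃ DataTabl┃                        
   ┃  Company: ┠─────────┃                        
   ┃  Active:  ┃Status ▼│┃                        
   ┃           ┃────────┼┃                        
   ┃           ┃Pending │┃                        
   ┃           ┃Inactive│┃                        
   ┃           ┃Inactive│┃                        
   ┃           ┃Closed  │┃                        
   ┃           ┃Closed  │┃                        
   ┗━━━━━━━━━━━┃Active  │┃                        
               ┃Active  │┃                        
               ┃Active  │┃                        


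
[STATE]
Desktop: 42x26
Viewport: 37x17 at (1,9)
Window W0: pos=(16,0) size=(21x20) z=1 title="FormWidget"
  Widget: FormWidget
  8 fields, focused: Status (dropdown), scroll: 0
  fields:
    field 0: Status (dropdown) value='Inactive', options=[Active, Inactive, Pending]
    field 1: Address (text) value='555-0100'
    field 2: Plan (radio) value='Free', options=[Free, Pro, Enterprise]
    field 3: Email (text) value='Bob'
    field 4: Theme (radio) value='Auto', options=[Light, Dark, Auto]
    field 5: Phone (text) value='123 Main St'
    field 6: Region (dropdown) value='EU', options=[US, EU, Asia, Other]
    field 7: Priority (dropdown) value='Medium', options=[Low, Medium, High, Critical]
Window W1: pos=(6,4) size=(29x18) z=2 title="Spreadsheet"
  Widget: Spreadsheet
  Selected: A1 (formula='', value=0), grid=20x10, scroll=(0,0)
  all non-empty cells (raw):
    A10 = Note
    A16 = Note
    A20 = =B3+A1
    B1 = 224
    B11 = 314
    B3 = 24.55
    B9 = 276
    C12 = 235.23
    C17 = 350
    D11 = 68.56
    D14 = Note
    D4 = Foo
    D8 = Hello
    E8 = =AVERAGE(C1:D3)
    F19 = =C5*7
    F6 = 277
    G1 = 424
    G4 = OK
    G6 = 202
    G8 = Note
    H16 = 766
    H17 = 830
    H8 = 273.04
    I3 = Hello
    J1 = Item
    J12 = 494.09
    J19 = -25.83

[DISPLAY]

     ┃---------------------------┃]┃ 
     ┃  1      [0]     224       ┃]┃ 
     ┃  2        0       0       ┃ ┃ 
     ┃  3        0   24.55       ┃ ┃ 
     ┃  4        0       0       ┃ ┃ 
     ┃  5        0       0       ┃ ┃ 
     ┃  6        0       0       ┃ ┃ 
     ┃  7        0       0       ┃ ┃ 
     ┃  8        0       0       ┃ ┃ 
     ┃  9        0     276       ┃ ┃ 
     ┃ 10 Note           0       ┃━┛ 
     ┃ 11        0     314       ┃   
     ┗━━━━━━━━━━━━━━━━━━━━━━━━━━━┛   
                                     
                                     
                                     
                                     


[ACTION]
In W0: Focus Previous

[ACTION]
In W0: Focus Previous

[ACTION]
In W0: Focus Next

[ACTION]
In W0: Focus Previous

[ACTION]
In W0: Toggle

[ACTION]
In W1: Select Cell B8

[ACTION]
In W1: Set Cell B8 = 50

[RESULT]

     ┃---------------------------┃]┃ 
     ┃  1        0     224       ┃]┃ 
     ┃  2        0       0       ┃ ┃ 
     ┃  3        0   24.55       ┃ ┃ 
     ┃  4        0       0       ┃ ┃ 
     ┃  5        0       0       ┃ ┃ 
     ┃  6        0       0       ┃ ┃ 
     ┃  7        0       0       ┃ ┃ 
     ┃  8        0    [50]       ┃ ┃ 
     ┃  9        0     276       ┃ ┃ 
     ┃ 10 Note           0       ┃━┛ 
     ┃ 11        0     314       ┃   
     ┗━━━━━━━━━━━━━━━━━━━━━━━━━━━┛   
                                     
                                     
                                     
                                     


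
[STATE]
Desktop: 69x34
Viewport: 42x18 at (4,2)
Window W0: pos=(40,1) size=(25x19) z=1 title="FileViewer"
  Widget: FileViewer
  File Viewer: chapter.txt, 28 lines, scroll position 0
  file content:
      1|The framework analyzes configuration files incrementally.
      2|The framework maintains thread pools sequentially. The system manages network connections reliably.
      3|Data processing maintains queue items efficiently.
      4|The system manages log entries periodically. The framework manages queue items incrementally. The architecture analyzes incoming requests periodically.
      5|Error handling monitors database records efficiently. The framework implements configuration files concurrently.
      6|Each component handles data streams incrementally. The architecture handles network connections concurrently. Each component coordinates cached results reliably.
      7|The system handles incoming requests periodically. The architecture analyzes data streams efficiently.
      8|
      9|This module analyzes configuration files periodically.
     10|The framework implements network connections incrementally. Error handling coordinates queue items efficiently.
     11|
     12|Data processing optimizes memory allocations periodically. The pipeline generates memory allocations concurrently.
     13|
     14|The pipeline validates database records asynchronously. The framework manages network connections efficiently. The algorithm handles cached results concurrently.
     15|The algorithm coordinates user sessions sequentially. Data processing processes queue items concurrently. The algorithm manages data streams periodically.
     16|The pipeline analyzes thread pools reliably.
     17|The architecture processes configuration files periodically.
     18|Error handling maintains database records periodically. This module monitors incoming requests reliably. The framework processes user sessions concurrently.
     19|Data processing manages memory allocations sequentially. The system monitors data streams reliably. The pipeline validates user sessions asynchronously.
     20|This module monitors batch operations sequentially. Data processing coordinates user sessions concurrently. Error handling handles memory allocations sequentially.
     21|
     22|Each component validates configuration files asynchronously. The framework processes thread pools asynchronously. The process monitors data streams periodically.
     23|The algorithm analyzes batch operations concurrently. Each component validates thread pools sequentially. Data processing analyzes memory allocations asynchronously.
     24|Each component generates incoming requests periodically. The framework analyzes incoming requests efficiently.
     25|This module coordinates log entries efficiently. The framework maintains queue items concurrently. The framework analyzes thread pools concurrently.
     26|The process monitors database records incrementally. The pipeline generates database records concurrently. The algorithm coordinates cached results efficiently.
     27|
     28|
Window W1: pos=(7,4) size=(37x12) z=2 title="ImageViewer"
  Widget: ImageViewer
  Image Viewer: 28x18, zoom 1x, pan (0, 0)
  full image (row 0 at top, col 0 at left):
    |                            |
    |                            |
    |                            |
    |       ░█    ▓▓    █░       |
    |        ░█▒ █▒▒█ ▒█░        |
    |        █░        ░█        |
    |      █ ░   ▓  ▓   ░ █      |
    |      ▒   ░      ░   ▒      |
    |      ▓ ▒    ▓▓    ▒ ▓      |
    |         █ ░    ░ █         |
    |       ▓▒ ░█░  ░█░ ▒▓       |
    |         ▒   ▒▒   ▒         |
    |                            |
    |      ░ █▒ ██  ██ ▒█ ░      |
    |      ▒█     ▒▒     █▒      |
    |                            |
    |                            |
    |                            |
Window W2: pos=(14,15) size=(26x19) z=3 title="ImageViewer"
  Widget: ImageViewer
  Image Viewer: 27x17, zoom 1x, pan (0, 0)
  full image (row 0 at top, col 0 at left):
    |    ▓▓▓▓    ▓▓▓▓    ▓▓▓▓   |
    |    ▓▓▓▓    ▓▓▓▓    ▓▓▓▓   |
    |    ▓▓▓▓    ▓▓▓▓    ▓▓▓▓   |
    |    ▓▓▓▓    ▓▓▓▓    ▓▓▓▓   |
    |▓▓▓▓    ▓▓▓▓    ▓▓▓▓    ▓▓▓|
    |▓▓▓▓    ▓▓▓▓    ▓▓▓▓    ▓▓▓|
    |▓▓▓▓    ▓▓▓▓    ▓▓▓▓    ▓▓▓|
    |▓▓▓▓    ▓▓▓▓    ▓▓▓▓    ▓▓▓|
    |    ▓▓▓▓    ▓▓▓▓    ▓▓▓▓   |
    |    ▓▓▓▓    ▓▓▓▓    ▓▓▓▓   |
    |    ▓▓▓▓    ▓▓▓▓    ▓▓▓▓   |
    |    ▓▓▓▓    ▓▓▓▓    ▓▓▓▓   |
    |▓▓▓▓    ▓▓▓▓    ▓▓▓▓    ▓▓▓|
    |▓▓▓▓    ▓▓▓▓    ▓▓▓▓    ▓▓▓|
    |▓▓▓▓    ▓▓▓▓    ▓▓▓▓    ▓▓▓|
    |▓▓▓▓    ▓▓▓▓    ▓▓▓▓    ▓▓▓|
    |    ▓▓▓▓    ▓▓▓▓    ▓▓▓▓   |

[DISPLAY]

                                    ┃ File
                                    ┠─────
   ┏━━━━━━━━━━━━━━━━━━━━━━━━━━━━━━━━━━━┓ f
   ┃ ImageViewer                       ┃ f
   ┠───────────────────────────────────┨a 
   ┃                                   ┃ s
   ┃                                   ┃or
   ┃                                   ┃h 
   ┃       ░█    ▓▓    █░              ┃ s
   ┃        ░█▒ █▒▒█ ▒█░               ┃  
   ┃        █░        ░█               ┃s 
   ┃      █ ░   ▓  ▓   ░ █             ┃ f
   ┃      ▒   ░      ░   ▒             ┃  
   ┗━━━━━━┏━━━━━━━━━━━━━━━━━━━━━━━━┓━━━┛a 
          ┃ ImageViewer            ┃┃     
          ┠────────────────────────┨┃The p
          ┃    ▓▓▓▓    ▓▓▓▓    ▓▓▓▓┃┃The a
          ┃    ▓▓▓▓    ▓▓▓▓    ▓▓▓▓┃┗━━━━━


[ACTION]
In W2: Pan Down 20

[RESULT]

                                    ┃ File
                                    ┠─────
   ┏━━━━━━━━━━━━━━━━━━━━━━━━━━━━━━━━━━━┓ f
   ┃ ImageViewer                       ┃ f
   ┠───────────────────────────────────┨a 
   ┃                                   ┃ s
   ┃                                   ┃or
   ┃                                   ┃h 
   ┃       ░█    ▓▓    █░              ┃ s
   ┃        ░█▒ █▒▒█ ▒█░               ┃  
   ┃        █░        ░█               ┃s 
   ┃      █ ░   ▓  ▓   ░ █             ┃ f
   ┃      ▒   ░      ░   ▒             ┃  
   ┗━━━━━━┏━━━━━━━━━━━━━━━━━━━━━━━━┓━━━┛a 
          ┃ ImageViewer            ┃┃     
          ┠────────────────────────┨┃The p
          ┃                        ┃┃The a
          ┃                        ┃┗━━━━━


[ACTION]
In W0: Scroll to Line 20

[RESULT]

                                    ┃ File
                                    ┠─────
   ┏━━━━━━━━━━━━━━━━━━━━━━━━━━━━━━━━━━━┓ p
   ┃ ImageViewer                       ┃ a
   ┠───────────────────────────────────┨ p
   ┃                                   ┃ a
   ┃                                   ┃or
   ┃                                   ┃a 
   ┃       ░█    ▓▓    █░              ┃s 
   ┃        ░█▒ █▒▒█ ▒█░               ┃  
   ┃        █░        ░█               ┃h 
   ┃      █ ░   ▓  ▓   ░ █             ┃ a
   ┃      ▒   ░      ░   ▒             ┃h 
   ┗━━━━━━┏━━━━━━━━━━━━━━━━━━━━━━━━┓━━━┛s 
          ┃ ImageViewer            ┃┃The p
          ┠────────────────────────┨┃     
          ┃                        ┃┃     
          ┃                        ┃┗━━━━━


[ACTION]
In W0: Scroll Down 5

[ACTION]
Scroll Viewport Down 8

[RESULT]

   ┃       ░█    ▓▓    █░              ┃s 
   ┃        ░█▒ █▒▒█ ▒█░               ┃  
   ┃        █░        ░█               ┃h 
   ┃      █ ░   ▓  ▓   ░ █             ┃ a
   ┃      ▒   ░      ░   ▒             ┃h 
   ┗━━━━━━┏━━━━━━━━━━━━━━━━━━━━━━━━┓━━━┛s 
          ┃ ImageViewer            ┃┃The p
          ┠────────────────────────┨┃     
          ┃                        ┃┃     
          ┃                        ┃┗━━━━━
          ┃                        ┃      
          ┃                        ┃      
          ┃                        ┃      
          ┃                        ┃      
          ┃                        ┃      
          ┃                        ┃      
          ┃                        ┃      
          ┃                        ┃      


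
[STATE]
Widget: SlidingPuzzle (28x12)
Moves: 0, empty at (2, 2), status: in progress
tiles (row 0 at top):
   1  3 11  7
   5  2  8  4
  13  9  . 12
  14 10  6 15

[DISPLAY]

┌────┬────┬────┬────┐       
│  1 │  3 │ 11 │  7 │       
├────┼────┼────┼────┤       
│  5 │  2 │  8 │  4 │       
├────┼────┼────┼────┤       
│ 13 │  9 │    │ 12 │       
├────┼────┼────┼────┤       
│ 14 │ 10 │  6 │ 15 │       
└────┴────┴────┴────┘       
Moves: 0                    
                            
                            


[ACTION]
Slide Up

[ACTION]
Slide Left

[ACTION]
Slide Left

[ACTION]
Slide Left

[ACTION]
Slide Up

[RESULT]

┌────┬────┬────┬────┐       
│  1 │  3 │ 11 │  7 │       
├────┼────┼────┼────┤       
│  5 │  2 │  8 │  4 │       
├────┼────┼────┼────┤       
│ 13 │  9 │  6 │ 12 │       
├────┼────┼────┼────┤       
│ 14 │ 10 │ 15 │    │       
└────┴────┴────┴────┘       
Moves: 2                    
                            
                            


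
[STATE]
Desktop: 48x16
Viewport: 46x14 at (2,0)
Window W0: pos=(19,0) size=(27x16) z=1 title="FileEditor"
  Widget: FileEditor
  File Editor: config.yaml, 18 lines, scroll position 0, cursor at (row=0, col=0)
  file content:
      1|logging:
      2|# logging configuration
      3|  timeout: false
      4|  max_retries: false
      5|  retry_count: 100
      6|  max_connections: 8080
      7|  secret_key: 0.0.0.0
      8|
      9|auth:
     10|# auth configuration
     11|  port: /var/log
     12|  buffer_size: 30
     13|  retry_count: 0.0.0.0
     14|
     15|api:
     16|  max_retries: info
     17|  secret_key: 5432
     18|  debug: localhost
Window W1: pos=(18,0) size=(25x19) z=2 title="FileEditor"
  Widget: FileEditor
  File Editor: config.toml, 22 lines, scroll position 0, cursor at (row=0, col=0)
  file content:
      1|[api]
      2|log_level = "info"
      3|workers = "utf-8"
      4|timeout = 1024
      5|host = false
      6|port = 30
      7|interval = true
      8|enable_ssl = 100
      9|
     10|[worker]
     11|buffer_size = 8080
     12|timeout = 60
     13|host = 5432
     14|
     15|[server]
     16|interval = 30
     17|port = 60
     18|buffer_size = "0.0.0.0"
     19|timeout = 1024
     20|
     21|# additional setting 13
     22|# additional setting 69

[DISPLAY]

                ┏━━━━━━━━━━━━━━━━━━━━━━━┓━━┓  
                ┃ FileEditor            ┃  ┃  
                ┠───────────────────────┨──┨  
                ┃█api]                 ▲┃ ▲┃  
                ┃log_level = "info"    █┃ █┃  
                ┃workers = "utf-8"     ░┃ ░┃  
                ┃timeout = 1024        ░┃ ░┃  
                ┃host = false          ░┃ ░┃  
                ┃port = 30             ░┃ ░┃  
                ┃interval = true       ░┃ ░┃  
                ┃enable_ssl = 100      ░┃ ░┃  
                ┃                      ░┃ ░┃  
                ┃[worker]              ░┃ ░┃  
                ┃buffer_size = 8080    ░┃ ░┃  


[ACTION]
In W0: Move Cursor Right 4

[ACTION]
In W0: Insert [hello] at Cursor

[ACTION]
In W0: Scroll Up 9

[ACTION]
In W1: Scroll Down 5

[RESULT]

                ┏━━━━━━━━━━━━━━━━━━━━━━━┓━━┓  
                ┃ FileEditor            ┃  ┃  
                ┠───────────────────────┨──┨  
                ┃port = 30             ▲┃ ▲┃  
                ┃interval = true       ░┃ █┃  
                ┃enable_ssl = 100      ░┃ ░┃  
                ┃                      ░┃ ░┃  
                ┃[worker]              ░┃ ░┃  
                ┃buffer_size = 8080    ░┃ ░┃  
                ┃timeout = 60          ░┃ ░┃  
                ┃host = 5432           ░┃ ░┃  
                ┃                      ░┃ ░┃  
                ┃[server]              ░┃ ░┃  
                ┃interval = 30         █┃ ░┃  


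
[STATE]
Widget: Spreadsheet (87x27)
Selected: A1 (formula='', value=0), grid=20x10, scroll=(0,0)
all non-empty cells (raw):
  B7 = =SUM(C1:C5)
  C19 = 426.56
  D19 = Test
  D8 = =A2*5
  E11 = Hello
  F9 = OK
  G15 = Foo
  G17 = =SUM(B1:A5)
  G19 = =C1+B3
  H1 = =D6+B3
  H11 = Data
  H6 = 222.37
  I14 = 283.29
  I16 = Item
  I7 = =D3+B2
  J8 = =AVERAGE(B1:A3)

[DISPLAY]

A1:                                                                                    
       A       B       C       D       E       F       G       H       I       J       
---------------------------------------------------------------------------------------
  1      [0]       0       0       0       0       0       0       0       0       0   
  2        0       0       0       0       0       0       0       0       0       0   
  3        0       0       0       0       0       0       0       0       0       0   
  4        0       0       0       0       0       0       0       0       0       0   
  5        0       0       0       0       0       0       0       0       0       0   
  6        0       0       0       0       0       0       0  222.37       0       0   
  7        0       0       0       0       0       0       0       0       0       0   
  8        0       0       0       0       0       0       0       0       0       0   
  9        0       0       0       0       0OK             0       0       0       0   
 10        0       0       0       0       0       0       0       0       0       0   
 11        0       0       0       0Hello          0       0Data           0       0   
 12        0       0       0       0       0       0       0       0       0       0   
 13        0       0       0       0       0       0       0       0       0       0   
 14        0       0       0       0       0       0       0       0  283.29       0   
 15        0       0       0       0       0       0Foo            0       0       0   
 16        0       0       0       0       0       0       0       0Item           0   
 17        0       0       0       0       0       0       0       0       0       0   
 18        0       0       0       0       0       0       0       0       0       0   
 19        0       0  426.56Test           0       0       0       0       0       0   
 20        0       0       0       0       0       0       0       0       0       0   
                                                                                       
                                                                                       
                                                                                       
                                                                                       


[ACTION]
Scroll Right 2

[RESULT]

A1:                                                                                    
       C       D       E       F       G       H       I       J                       
---------------------------------------------------------------------------------------
  1        0       0       0       0       0       0       0       0                   
  2        0       0       0       0       0       0       0       0                   
  3        0       0       0       0       0       0       0       0                   
  4        0       0       0       0       0       0       0       0                   
  5        0       0       0       0       0       0       0       0                   
  6        0       0       0       0       0  222.37       0       0                   
  7        0       0       0       0       0       0       0       0                   
  8        0       0       0       0       0       0       0       0                   
  9        0       0       0OK             0       0       0       0                   
 10        0       0       0       0       0       0       0       0                   
 11        0       0Hello          0       0Data           0       0                   
 12        0       0       0       0       0       0       0       0                   
 13        0       0       0       0       0       0       0       0                   
 14        0       0       0       0       0       0  283.29       0                   
 15        0       0       0       0Foo            0       0       0                   
 16        0       0       0       0       0       0Item           0                   
 17        0       0       0       0       0       0       0       0                   
 18        0       0       0       0       0       0       0       0                   
 19   426.56Test           0       0       0       0       0       0                   
 20        0       0       0       0       0       0       0       0                   
                                                                                       
                                                                                       
                                                                                       
                                                                                       


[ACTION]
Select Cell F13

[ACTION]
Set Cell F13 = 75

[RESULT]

F13: 75                                                                                
       C       D       E       F       G       H       I       J                       
---------------------------------------------------------------------------------------
  1        0       0       0       0       0       0       0       0                   
  2        0       0       0       0       0       0       0       0                   
  3        0       0       0       0       0       0       0       0                   
  4        0       0       0       0       0       0       0       0                   
  5        0       0       0       0       0       0       0       0                   
  6        0       0       0       0       0  222.37       0       0                   
  7        0       0       0       0       0       0       0       0                   
  8        0       0       0       0       0       0       0       0                   
  9        0       0       0OK             0       0       0       0                   
 10        0       0       0       0       0       0       0       0                   
 11        0       0Hello          0       0Data           0       0                   
 12        0       0       0       0       0       0       0       0                   
 13        0       0       0    [75]       0       0       0       0                   
 14        0       0       0       0       0       0  283.29       0                   
 15        0       0       0       0Foo            0       0       0                   
 16        0       0       0       0       0       0Item           0                   
 17        0       0       0       0       0       0       0       0                   
 18        0       0       0       0       0       0       0       0                   
 19   426.56Test           0       0       0       0       0       0                   
 20        0       0       0       0       0       0       0       0                   
                                                                                       
                                                                                       
                                                                                       
                                                                                       
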